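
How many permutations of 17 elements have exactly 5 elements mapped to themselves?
Choose the 5 fixed points C(17,5) = 6188, derange the rest: !12 = Σ_{j=0}^{12} (-1)^j·12!/j! = 479001600 - 479001600 + 239500800 - 79833600 + 19958400 - 3991680 + 665280 - 95040 + 11880 - 1320 + 132 - 12 + 1 = 176214841. Product = 6188 × 176214841 = 1090417436108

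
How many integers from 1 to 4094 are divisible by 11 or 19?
⌊4094/11⌋ + ⌊4094/19⌋ - ⌊4094/209⌋ = 372 + 215 - 19 = 568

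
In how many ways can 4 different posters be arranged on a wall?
4! = 24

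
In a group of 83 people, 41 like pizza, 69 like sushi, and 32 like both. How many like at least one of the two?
|A∪B| = |A| + |B| - |A∩B| = 41 + 69 - 32 = 78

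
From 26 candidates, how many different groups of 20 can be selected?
C(26,20) = 26!/(20!×6!) = 230230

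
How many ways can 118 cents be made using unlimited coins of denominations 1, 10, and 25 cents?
Coefficient of x^118 in 1/(1-x^1) · 1/(1-x^10) · 1/(1-x^25). Case on j = number of 25-cent coins (j = 0..4); remainder r = 118 - 25j is made from {1,10} in ⌊r/10⌋+1 ways. r = 118, 93, 68, 43, 18 → 12 + 10 + 7 + 5 + 2 = 36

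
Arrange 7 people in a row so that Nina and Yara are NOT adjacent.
Total - adjacent = 7! - (7-1)!×2 = 5040 - 1440 = 3600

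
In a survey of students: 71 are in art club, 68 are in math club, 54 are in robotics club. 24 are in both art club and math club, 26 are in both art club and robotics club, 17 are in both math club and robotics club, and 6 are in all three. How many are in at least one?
|A∪B∪C| = 71+68+54-24-26-17+6 = 132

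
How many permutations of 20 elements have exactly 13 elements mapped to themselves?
Choose the 13 fixed points C(20,13) = 77520, derange the rest: !7 = Σ_{j=0}^{7} (-1)^j·7!/j! = 5040 - 5040 + 2520 - 840 + 210 - 42 + 7 - 1 = 1854. Product = 77520 × 1854 = 143722080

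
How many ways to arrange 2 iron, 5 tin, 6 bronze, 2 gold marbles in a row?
15! / (2! × 5! × 6! × 2!) = 3783780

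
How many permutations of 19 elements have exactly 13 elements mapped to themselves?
Choose the 13 fixed points C(19,13) = 27132, derange the rest: !6 = Σ_{j=0}^{6} (-1)^j·6!/j! = 720 - 720 + 360 - 120 + 30 - 6 + 1 = 265. Product = 27132 × 265 = 7189980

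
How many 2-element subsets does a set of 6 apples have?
C(6,2) = 6!/(2!×4!) = 15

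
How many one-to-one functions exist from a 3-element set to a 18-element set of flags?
P(18,3) = 18!/(18-3)! = 4896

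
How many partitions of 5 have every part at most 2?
Let r_j(i) = number of partitions of i into parts ≤ j, for i = 0..5. r_1(i) = 1 for all i; r_j(i) = r_{j-1}(i) + r_j(i-j). Rows j = 2..2: ≤2: 1 1 2 2 3 3. r_2(5) = 3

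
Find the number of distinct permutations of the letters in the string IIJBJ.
5! / (1! × 2! × 2!) = 30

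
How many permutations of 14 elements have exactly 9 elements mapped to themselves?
Choose the 9 fixed points C(14,9) = 2002, derange the rest: !5 = Σ_{j=0}^{5} (-1)^j·5!/j! = 120 - 120 + 60 - 20 + 5 - 1 = 44. Product = 2002 × 44 = 88088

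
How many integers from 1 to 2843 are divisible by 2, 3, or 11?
⌊2843/2⌋+⌊2843/3⌋+⌊2843/11⌋ - ⌊2843/6⌋-⌊2843/22⌋-⌊2843/33⌋ + ⌊2843/66⌋ = 1421+947+258 - 473-129-86 + 43 = 1981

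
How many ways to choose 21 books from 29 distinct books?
C(29,21) = 29!/(21!×8!) = 4292145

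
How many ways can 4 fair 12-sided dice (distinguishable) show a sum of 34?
Coefficient of x^34 in (x + x² + ... + x^12)^4. By inclusion-exclusion on dice exceeding 12: Σ_j (-1)^j C(4,j)·C(34-1-12j, 3) = C(4,0)·C(33,3) - C(4,1)·C(21,3) + C(4,2)·C(9,3) = 1·5456 - 4·1330 + 6·84 = 640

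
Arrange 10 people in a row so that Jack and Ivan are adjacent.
Treat as block: (10-1)! × 2! = 362880 × 2 = 725760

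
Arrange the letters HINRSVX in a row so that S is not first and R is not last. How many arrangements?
By inclusion-exclusion: 7! - 2×(7-1)! + (7-2)! = 5040 - 1440 + 120 = 3720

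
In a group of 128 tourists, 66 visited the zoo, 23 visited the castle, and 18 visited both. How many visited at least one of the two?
|A∪B| = |A| + |B| - |A∩B| = 66 + 23 - 18 = 71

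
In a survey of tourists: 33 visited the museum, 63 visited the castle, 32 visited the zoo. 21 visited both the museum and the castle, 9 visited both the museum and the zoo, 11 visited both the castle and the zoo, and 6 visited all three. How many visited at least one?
|A∪B∪C| = 33+63+32-21-9-11+6 = 93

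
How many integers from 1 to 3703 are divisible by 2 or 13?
⌊3703/2⌋ + ⌊3703/13⌋ - ⌊3703/26⌋ = 1851 + 284 - 142 = 1993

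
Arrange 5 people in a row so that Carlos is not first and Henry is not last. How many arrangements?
By inclusion-exclusion: 5! - 2×(5-1)! + (5-2)! = 120 - 48 + 6 = 78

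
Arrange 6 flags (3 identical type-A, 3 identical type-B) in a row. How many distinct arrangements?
6! / (3! × 3!) = 20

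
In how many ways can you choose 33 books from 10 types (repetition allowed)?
C(33+10-1, 10-1) = C(42, 9) = 445891810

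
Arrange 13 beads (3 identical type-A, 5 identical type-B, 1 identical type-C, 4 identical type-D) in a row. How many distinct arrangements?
13! / (3! × 5! × 1! × 4!) = 360360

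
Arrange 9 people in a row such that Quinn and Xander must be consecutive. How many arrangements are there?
Treat the 2 as one block: (9-2+1)! × 2! = 40320 × 2 = 80640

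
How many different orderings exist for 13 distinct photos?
13! = 6227020800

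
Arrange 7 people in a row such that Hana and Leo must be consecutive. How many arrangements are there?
Treat the 2 as one block: (7-2+1)! × 2! = 720 × 2 = 1440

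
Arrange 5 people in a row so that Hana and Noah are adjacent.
Treat as block: (5-1)! × 2! = 24 × 2 = 48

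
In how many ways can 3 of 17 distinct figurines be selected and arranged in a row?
P(17,3) = 17!/(17-3)! = 4080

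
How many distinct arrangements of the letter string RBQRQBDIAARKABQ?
15! / (3! × 3! × 1! × 1! × 1! × 3! × 3!) = 1009008000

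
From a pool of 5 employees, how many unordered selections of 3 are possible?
C(5,3) = 5!/(3!×2!) = 10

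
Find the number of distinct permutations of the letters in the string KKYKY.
5! / (2! × 3!) = 10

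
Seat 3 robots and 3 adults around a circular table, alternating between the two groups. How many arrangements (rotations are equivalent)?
Fix one of the robots: (3-1)! ways for the remaining robots, × 3! ways for the adults = 2 × 6 = 12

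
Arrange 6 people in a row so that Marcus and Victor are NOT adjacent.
Total - adjacent = 6! - (6-1)!×2 = 720 - 240 = 480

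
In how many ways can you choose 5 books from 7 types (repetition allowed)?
C(5+7-1, 7-1) = C(11, 6) = 462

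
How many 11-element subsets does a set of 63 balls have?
C(63,11) = 63!/(11!×52!) = 615790256823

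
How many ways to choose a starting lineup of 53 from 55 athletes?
C(55,53) = 55!/(53!×2!) = 1485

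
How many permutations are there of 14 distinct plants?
14! = 87178291200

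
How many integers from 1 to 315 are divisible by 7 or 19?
⌊315/7⌋ + ⌊315/19⌋ - ⌊315/133⌋ = 45 + 16 - 2 = 59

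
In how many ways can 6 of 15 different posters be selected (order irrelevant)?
C(15,6) = 15!/(6!×9!) = 5005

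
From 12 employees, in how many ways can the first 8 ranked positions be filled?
P(12,8) = 12!/(12-8)! = 19958400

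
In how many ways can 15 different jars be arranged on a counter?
15! = 1307674368000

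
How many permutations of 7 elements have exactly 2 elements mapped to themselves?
Choose the 2 fixed points C(7,2) = 21, derange the rest: !5 = Σ_{j=0}^{5} (-1)^j·5!/j! = 120 - 120 + 60 - 20 + 5 - 1 = 44. Product = 21 × 44 = 924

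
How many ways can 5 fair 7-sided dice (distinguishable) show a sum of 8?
Coefficient of x^8 in (x + x² + ... + x^7)^5. By inclusion-exclusion on dice exceeding 7: Σ_j (-1)^j C(5,j)·C(8-1-7j, 4) = C(5,0)·C(7,4) = 1·35 = 35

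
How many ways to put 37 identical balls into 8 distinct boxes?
C(37+8-1, 8-1) = C(44, 7) = 38320568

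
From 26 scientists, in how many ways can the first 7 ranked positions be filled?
P(26,7) = 26!/(26-7)! = 3315312000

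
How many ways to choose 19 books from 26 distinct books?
C(26,19) = 26!/(19!×7!) = 657800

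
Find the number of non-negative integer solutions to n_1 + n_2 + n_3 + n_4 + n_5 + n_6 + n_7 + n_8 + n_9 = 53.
C(53+9-1, 9-1) = C(61, 8) = 2944827765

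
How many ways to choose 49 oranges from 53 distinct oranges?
C(53,49) = 53!/(49!×4!) = 292825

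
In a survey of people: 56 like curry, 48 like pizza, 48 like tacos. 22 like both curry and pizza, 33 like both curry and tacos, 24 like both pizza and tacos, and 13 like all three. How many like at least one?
|A∪B∪C| = 56+48+48-22-33-24+13 = 86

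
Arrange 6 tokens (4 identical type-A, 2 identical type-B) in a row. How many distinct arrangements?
6! / (4! × 2!) = 15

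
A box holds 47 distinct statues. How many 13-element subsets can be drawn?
C(47,13) = 47!/(13!×34!) = 140676848445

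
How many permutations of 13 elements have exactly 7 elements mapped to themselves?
Choose the 7 fixed points C(13,7) = 1716, derange the rest: !6 = Σ_{j=0}^{6} (-1)^j·6!/j! = 720 - 720 + 360 - 120 + 30 - 6 + 1 = 265. Product = 1716 × 265 = 454740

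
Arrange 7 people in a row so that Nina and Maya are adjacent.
Treat as block: (7-1)! × 2! = 720 × 2 = 1440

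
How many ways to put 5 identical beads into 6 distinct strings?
C(5+6-1, 6-1) = C(10, 5) = 252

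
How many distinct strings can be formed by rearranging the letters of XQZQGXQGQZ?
10! / (2! × 2! × 4! × 2!) = 18900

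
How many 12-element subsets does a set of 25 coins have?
C(25,12) = 25!/(12!×13!) = 5200300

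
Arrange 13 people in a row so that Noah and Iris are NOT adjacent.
Total - adjacent = 13! - (13-1)!×2 = 6227020800 - 958003200 = 5269017600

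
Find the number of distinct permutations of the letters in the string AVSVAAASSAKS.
12! / (5! × 4! × 1! × 2!) = 83160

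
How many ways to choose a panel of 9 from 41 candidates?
C(41,9) = 41!/(9!×32!) = 350343565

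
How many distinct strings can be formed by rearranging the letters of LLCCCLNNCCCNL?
13! / (6! × 4! × 3!) = 60060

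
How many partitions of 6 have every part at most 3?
Let r_j(i) = number of partitions of i into parts ≤ j, for i = 0..6. r_1(i) = 1 for all i; r_j(i) = r_{j-1}(i) + r_j(i-j). Rows j = 2..3: ≤2: 1 1 2 2 3 3 4; ≤3: 1 1 2 3 4 5 7. r_3(6) = 7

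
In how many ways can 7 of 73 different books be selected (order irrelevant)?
C(73,7) = 73!/(7!×66!) = 1629348612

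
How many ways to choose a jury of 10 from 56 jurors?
C(56,10) = 56!/(10!×46!) = 35607051480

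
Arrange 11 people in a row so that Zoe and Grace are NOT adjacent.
Total - adjacent = 11! - (11-1)!×2 = 39916800 - 7257600 = 32659200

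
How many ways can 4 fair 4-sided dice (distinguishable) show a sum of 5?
Coefficient of x^5 in (x + x² + ... + x^4)^4. By inclusion-exclusion on dice exceeding 4: Σ_j (-1)^j C(4,j)·C(5-1-4j, 3) = C(4,0)·C(4,3) = 1·4 = 4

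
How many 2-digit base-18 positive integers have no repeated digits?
First digit: 17 choices (nonzero). Then descending: 17 × 17 = 289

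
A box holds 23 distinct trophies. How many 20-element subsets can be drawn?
C(23,20) = 23!/(20!×3!) = 1771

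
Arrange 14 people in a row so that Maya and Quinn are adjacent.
Treat as block: (14-1)! × 2! = 6227020800 × 2 = 12454041600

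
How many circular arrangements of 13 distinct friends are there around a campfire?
Circular: fix one position, arrange the rest. (13-1)! = 479001600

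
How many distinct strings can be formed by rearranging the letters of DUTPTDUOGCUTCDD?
15! / (3! × 1! × 2! × 1! × 3! × 1! × 4!) = 756756000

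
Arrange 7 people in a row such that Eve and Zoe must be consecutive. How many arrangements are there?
Treat the 2 as one block: (7-2+1)! × 2! = 720 × 2 = 1440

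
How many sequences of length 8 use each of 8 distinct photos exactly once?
8! = 40320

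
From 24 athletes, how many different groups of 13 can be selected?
C(24,13) = 24!/(13!×11!) = 2496144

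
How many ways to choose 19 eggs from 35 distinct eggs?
C(35,19) = 35!/(19!×16!) = 4059928950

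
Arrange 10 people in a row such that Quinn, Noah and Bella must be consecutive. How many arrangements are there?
Treat the 3 as one block: (10-3+1)! × 3! = 40320 × 6 = 241920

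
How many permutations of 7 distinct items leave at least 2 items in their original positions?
Exactly j fixed points: C(7,j)·!(7-j); sum over j ≥ 2 (derangement numbers via !m = (m-1)·(!(m-1) + !(m-2)): !0..!5 = 1, 0, 1, 2, 9, 44). Σ_{j=2}^{7} C(7,j)·!(7-j) = C(7,2)·!5 + C(7,3)·!4 + C(7,4)·!3 + C(7,5)·!2 + C(7,6)·!1 + C(7,7)·!0 = 21·44 + 35·9 + 35·2 + 21·1 + 7·0 + 1·1 = 1331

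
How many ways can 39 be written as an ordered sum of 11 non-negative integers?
C(39+11-1, 11-1) = C(49, 10) = 8217822536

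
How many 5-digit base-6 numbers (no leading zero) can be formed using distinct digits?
First digit: 5 choices (nonzero). Then descending: 5 × 5 × 4 × 3 × 2 = 600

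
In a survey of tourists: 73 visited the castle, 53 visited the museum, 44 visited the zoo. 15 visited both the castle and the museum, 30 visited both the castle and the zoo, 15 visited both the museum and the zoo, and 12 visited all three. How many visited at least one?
|A∪B∪C| = 73+53+44-15-30-15+12 = 122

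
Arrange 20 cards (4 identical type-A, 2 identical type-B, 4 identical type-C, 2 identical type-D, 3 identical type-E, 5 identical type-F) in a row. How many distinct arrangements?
20! / (4! × 2! × 4! × 2! × 3! × 5!) = 1466593128000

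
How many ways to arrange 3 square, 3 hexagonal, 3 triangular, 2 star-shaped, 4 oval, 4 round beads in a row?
19! / (3! × 3! × 3! × 2! × 4! × 4!) = 488864376000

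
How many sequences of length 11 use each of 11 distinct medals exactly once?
11! = 39916800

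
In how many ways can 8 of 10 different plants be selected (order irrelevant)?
C(10,8) = 10!/(8!×2!) = 45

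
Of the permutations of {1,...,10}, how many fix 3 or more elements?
Exactly j fixed points: C(10,j)·!(10-j); sum over j ≥ 3 (derangement numbers via !m = (m-1)·(!(m-1) + !(m-2)): !0..!7 = 1, 0, 1, 2, 9, 44, 265, 1854). Σ_{j=3}^{10} C(10,j)·!(10-j) = C(10,3)·!7 + C(10,4)·!6 + C(10,5)·!5 + C(10,6)·!4 + C(10,7)·!3 + C(10,8)·!2 + C(10,9)·!1 + C(10,10)·!0 = 120·1854 + 210·265 + 252·44 + 210·9 + 120·2 + 45·1 + 10·0 + 1·1 = 291394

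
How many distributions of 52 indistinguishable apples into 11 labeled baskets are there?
C(52+11-1, 11-1) = C(62, 10) = 107518933731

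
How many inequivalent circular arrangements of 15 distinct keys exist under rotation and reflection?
(15-1)!/2 = 87178291200/2 = 43589145600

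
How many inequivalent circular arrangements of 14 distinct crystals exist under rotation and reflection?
(14-1)!/2 = 6227020800/2 = 3113510400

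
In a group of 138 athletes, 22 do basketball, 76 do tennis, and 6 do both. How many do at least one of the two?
|A∪B| = |A| + |B| - |A∩B| = 22 + 76 - 6 = 92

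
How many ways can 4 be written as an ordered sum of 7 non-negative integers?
C(4+7-1, 7-1) = C(10, 6) = 210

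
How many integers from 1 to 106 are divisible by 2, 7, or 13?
⌊106/2⌋+⌊106/7⌋+⌊106/13⌋ - ⌊106/14⌋-⌊106/26⌋-⌊106/91⌋ + ⌊106/182⌋ = 53+15+8 - 7-4-1 + 0 = 64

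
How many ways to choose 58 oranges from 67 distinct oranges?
C(67,58) = 67!/(58!×9!) = 42757703560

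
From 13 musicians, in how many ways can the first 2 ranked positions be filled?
P(13,2) = 13!/(13-2)! = 156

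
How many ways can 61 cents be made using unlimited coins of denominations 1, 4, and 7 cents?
Coefficient of x^61 in 1/(1-x^1) · 1/(1-x^4) · 1/(1-x^7). Case on j = number of 7-cent coins (j = 0..8); remainder r = 61 - 7j is made from {1,4} in ⌊r/4⌋+1 ways. r = 61, 54, 47, 40, 33, 26, 19, 12, 5 → 16 + 14 + 12 + 11 + 9 + 7 + 5 + 4 + 2 = 80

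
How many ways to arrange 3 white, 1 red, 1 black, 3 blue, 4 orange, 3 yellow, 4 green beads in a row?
19! / (3! × 1! × 1! × 3! × 4! × 3! × 4!) = 977728752000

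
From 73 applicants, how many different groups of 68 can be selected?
C(73,68) = 73!/(68!×5!) = 15020334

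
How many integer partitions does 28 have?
Pentagonal recurrence p(n) = p(n-1) + p(n-2) - p(n-5) - p(n-7) + p(n-12) + p(n-15) - ... gives p(0..27) = 1, 1, 2, 3, 5, 7, 11, 15, 22, 30, 42, 56, 77, 101, 135, 176, 231, 297, 385, 490, 627, 792, 1002, 1255, 1575, 1958, 2436, 3010. p(28) = p(27) + p(26) - p(23) - p(21) + p(16) + p(13) - p(6) - p(2) = 3010 + 2436 - 1255 - 792 + 231 + 101 - 11 - 2 = 3718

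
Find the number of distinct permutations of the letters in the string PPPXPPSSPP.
10! / (1! × 7! × 2!) = 360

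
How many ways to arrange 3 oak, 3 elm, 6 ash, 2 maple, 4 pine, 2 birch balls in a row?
20! / (3! × 3! × 6! × 2! × 4! × 2!) = 977728752000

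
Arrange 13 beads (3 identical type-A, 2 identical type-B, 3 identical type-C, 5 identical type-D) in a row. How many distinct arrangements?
13! / (3! × 2! × 3! × 5!) = 720720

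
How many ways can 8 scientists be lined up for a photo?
8! = 40320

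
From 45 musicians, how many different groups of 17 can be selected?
C(45,17) = 45!/(17!×28!) = 1103068603890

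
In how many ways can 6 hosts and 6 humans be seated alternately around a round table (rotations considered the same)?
Fix one of the hosts: (6-1)! ways for the remaining hosts, × 6! ways for the humans = 120 × 720 = 86400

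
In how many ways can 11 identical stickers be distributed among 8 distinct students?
C(11+8-1, 8-1) = C(18, 7) = 31824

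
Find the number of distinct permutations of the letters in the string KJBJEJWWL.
9! / (3! × 1! × 2! × 1! × 1! × 1!) = 30240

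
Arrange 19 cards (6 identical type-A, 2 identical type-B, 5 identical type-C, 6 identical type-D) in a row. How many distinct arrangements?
19! / (6! × 2! × 5! × 6!) = 977728752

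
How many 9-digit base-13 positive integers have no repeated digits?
First digit: 12 choices (nonzero). Then descending: 12 × 12 × 11 × 10 × 9 × 8 × 7 × 6 × 5 = 239500800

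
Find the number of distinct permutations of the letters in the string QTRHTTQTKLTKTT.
14! / (1! × 2! × 7! × 2! × 1! × 1!) = 4324320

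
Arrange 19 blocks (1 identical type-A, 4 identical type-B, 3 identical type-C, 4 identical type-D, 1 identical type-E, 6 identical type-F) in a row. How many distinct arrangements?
19! / (1! × 4! × 3! × 4! × 1! × 6!) = 48886437600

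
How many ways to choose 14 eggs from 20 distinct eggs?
C(20,14) = 20!/(14!×6!) = 38760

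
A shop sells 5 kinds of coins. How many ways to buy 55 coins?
C(55+5-1, 5-1) = C(59, 4) = 455126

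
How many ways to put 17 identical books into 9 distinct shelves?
C(17+9-1, 9-1) = C(25, 8) = 1081575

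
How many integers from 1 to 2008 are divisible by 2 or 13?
⌊2008/2⌋ + ⌊2008/13⌋ - ⌊2008/26⌋ = 1004 + 154 - 77 = 1081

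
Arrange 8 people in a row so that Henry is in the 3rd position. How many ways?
Fix one position: (8-1)! = 5040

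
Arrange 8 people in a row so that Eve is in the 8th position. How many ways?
Fix one position: (8-1)! = 5040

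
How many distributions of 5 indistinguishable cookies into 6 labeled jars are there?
C(5+6-1, 6-1) = C(10, 5) = 252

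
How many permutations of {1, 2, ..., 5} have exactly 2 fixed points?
Choose the 2 fixed points C(5,2) = 10, derange the rest: !3 = Σ_{j=0}^{3} (-1)^j·3!/j! = 6 - 6 + 3 - 1 = 2. Product = 10 × 2 = 20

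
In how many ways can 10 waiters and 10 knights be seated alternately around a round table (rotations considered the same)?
Fix one of the waiters: (10-1)! ways for the remaining waiters, × 10! ways for the knights = 362880 × 3628800 = 1316818944000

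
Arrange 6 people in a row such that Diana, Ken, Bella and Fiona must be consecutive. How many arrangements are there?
Treat the 4 as one block: (6-4+1)! × 4! = 6 × 24 = 144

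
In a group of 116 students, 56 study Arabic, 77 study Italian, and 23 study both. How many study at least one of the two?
|A∪B| = |A| + |B| - |A∩B| = 56 + 77 - 23 = 110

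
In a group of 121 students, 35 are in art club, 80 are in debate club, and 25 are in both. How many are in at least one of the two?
|A∪B| = |A| + |B| - |A∩B| = 35 + 80 - 25 = 90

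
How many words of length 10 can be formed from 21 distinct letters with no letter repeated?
P(21,10) = 21!/(21-10)! = 1279935820800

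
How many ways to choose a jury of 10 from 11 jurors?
C(11,10) = 11!/(10!×1!) = 11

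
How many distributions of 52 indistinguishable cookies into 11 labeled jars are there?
C(52+11-1, 11-1) = C(62, 10) = 107518933731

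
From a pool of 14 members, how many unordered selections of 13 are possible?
C(14,13) = 14!/(13!×1!) = 14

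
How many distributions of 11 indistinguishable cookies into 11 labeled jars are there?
C(11+11-1, 11-1) = C(21, 10) = 352716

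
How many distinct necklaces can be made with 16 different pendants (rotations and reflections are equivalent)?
(16-1)!/2 = 1307674368000/2 = 653837184000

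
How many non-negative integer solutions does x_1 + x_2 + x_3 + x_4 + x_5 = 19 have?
C(19+5-1, 5-1) = C(23, 4) = 8855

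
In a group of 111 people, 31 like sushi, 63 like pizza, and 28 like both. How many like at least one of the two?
|A∪B| = |A| + |B| - |A∩B| = 31 + 63 - 28 = 66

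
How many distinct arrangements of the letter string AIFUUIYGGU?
10! / (3! × 1! × 1! × 2! × 2! × 1!) = 151200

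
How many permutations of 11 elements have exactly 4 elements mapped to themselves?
Choose the 4 fixed points C(11,4) = 330, derange the rest: !7 = Σ_{j=0}^{7} (-1)^j·7!/j! = 5040 - 5040 + 2520 - 840 + 210 - 42 + 7 - 1 = 1854. Product = 330 × 1854 = 611820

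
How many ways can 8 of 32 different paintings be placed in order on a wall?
P(32,8) = 32!/(32-8)! = 424097856000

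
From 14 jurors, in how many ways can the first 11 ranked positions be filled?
P(14,11) = 14!/(14-11)! = 14529715200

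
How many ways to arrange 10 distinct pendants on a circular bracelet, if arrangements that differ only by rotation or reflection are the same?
(10-1)!/2 = 362880/2 = 181440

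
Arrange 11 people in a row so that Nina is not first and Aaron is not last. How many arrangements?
By inclusion-exclusion: 11! - 2×(11-1)! + (11-2)! = 39916800 - 7257600 + 362880 = 33022080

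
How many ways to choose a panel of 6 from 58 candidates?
C(58,6) = 58!/(6!×52!) = 40475358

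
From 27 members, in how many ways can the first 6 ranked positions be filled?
P(27,6) = 27!/(27-6)! = 213127200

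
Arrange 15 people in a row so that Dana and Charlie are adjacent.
Treat as block: (15-1)! × 2! = 87178291200 × 2 = 174356582400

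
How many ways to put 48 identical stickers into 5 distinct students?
C(48+5-1, 5-1) = C(52, 4) = 270725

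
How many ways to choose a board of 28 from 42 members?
C(42,28) = 42!/(28!×14!) = 52860229080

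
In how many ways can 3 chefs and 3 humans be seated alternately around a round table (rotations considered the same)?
Fix one of the chefs: (3-1)! ways for the remaining chefs, × 3! ways for the humans = 2 × 6 = 12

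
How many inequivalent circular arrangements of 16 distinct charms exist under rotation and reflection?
(16-1)!/2 = 1307674368000/2 = 653837184000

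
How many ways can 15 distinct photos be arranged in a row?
15! = 1307674368000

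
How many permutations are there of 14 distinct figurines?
14! = 87178291200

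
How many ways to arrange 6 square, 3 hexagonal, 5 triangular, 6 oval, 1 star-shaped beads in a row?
21! / (6! × 3! × 5! × 6! × 1!) = 136882025280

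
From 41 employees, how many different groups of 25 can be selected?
C(41,25) = 41!/(25!×16!) = 103077446706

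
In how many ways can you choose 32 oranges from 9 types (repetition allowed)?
C(32+9-1, 9-1) = C(40, 8) = 76904685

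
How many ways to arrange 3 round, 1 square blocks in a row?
4! / (3! × 1!) = 4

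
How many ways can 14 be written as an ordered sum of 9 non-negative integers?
C(14+9-1, 9-1) = C(22, 8) = 319770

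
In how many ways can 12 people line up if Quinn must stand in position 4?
Fix one position: (12-1)! = 39916800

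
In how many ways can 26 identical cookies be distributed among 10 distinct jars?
C(26+10-1, 10-1) = C(35, 9) = 70607460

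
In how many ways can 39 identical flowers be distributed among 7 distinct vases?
C(39+7-1, 7-1) = C(45, 6) = 8145060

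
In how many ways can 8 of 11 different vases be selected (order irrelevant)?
C(11,8) = 11!/(8!×3!) = 165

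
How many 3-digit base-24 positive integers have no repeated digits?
First digit: 23 choices (nonzero). Then descending: 23 × 23 × 22 = 11638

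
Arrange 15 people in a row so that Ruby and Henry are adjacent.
Treat as block: (15-1)! × 2! = 87178291200 × 2 = 174356582400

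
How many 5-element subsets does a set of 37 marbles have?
C(37,5) = 37!/(5!×32!) = 435897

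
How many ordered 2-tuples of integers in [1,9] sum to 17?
Coefficient of x^17 in (x + x² + ... + x^9)^2. By inclusion-exclusion on dice exceeding 9: Σ_j (-1)^j C(2,j)·C(17-1-9j, 1) = C(2,0)·C(16,1) - C(2,1)·C(7,1) = 1·16 - 2·7 = 2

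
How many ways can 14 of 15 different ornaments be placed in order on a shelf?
P(15,14) = 15!/(15-14)! = 1307674368000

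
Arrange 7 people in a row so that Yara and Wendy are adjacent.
Treat as block: (7-1)! × 2! = 720 × 2 = 1440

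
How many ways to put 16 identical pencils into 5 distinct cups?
C(16+5-1, 5-1) = C(20, 4) = 4845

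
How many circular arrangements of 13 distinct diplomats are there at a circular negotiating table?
Circular: fix one position, arrange the rest. (13-1)! = 479001600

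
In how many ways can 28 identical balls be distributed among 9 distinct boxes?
C(28+9-1, 9-1) = C(36, 8) = 30260340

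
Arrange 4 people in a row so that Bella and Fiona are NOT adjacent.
Total - adjacent = 4! - (4-1)!×2 = 24 - 12 = 12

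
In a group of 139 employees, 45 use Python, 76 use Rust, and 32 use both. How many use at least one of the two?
|A∪B| = |A| + |B| - |A∩B| = 45 + 76 - 32 = 89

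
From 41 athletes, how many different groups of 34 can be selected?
C(41,34) = 41!/(34!×7!) = 22481940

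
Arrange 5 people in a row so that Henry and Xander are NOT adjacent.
Total - adjacent = 5! - (5-1)!×2 = 120 - 48 = 72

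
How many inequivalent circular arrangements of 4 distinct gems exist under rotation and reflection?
(4-1)!/2 = 6/2 = 3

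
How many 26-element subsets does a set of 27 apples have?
C(27,26) = 27!/(26!×1!) = 27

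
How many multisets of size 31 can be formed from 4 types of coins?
C(31+4-1, 4-1) = C(34, 3) = 5984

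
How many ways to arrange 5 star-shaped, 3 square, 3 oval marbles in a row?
11! / (5! × 3! × 3!) = 9240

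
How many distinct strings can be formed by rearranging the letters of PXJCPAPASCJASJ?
14! / (3! × 1! × 2! × 2! × 3! × 3!) = 100900800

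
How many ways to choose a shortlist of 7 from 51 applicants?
C(51,7) = 51!/(7!×44!) = 115775100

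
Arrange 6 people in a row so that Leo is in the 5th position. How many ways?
Fix one position: (6-1)! = 120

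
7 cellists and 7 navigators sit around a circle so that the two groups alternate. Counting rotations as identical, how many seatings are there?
Fix one of the cellists: (7-1)! ways for the remaining cellists, × 7! ways for the navigators = 720 × 5040 = 3628800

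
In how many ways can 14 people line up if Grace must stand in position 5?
Fix one position: (14-1)! = 6227020800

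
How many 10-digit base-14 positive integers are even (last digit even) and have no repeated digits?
Last∈{0,2,4,6,8,10,12}. Last=0: 259459200. Last nonzero: 6×12×P(12,8) = 1437004800. Total = 1696464000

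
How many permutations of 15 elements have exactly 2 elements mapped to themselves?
Choose the 2 fixed points C(15,2) = 105, derange the rest: !13 = Σ_{j=0}^{13} (-1)^j·13!/j! = 6227020800 - 6227020800 + 3113510400 - 1037836800 + 259459200 - 51891840 + 8648640 - 1235520 + 154440 - 17160 + 1716 - 156 + 13 - 1 = 2290792932. Product = 105 × 2290792932 = 240533257860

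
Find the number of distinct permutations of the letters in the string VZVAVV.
6! / (4! × 1! × 1!) = 30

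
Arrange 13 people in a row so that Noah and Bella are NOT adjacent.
Total - adjacent = 13! - (13-1)!×2 = 6227020800 - 958003200 = 5269017600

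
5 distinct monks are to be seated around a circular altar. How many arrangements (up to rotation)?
Circular: fix one position, arrange the rest. (5-1)! = 24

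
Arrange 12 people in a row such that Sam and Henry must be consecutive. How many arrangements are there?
Treat the 2 as one block: (12-2+1)! × 2! = 39916800 × 2 = 79833600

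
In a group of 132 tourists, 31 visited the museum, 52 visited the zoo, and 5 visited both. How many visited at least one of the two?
|A∪B| = |A| + |B| - |A∩B| = 31 + 52 - 5 = 78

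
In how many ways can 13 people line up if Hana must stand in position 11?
Fix one position: (13-1)! = 479001600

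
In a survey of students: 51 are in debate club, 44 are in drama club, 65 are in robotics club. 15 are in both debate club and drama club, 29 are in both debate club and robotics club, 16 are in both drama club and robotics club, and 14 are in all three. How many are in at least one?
|A∪B∪C| = 51+44+65-15-29-16+14 = 114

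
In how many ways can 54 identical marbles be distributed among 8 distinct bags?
C(54+8-1, 8-1) = C(61, 7) = 436270780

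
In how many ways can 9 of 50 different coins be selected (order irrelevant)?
C(50,9) = 50!/(9!×41!) = 2505433700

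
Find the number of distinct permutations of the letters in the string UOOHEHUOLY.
10! / (2! × 1! × 2! × 1! × 3! × 1!) = 151200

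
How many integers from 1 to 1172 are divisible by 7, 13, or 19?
⌊1172/7⌋+⌊1172/13⌋+⌊1172/19⌋ - ⌊1172/91⌋-⌊1172/133⌋-⌊1172/247⌋ + ⌊1172/1729⌋ = 167+90+61 - 12-8-4 + 0 = 294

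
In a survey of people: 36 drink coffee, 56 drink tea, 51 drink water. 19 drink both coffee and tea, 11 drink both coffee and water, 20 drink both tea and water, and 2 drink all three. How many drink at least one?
|A∪B∪C| = 36+56+51-19-11-20+2 = 95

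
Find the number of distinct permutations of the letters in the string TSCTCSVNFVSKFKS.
15! / (1! × 2! × 2! × 2! × 2! × 2! × 4!) = 1702701000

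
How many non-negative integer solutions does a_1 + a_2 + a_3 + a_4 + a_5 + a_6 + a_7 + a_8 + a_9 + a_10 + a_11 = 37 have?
C(37+11-1, 11-1) = C(47, 10) = 5178066751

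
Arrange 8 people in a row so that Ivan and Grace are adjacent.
Treat as block: (8-1)! × 2! = 5040 × 2 = 10080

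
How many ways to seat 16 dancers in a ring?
Circular: fix one position, arrange the rest. (16-1)! = 1307674368000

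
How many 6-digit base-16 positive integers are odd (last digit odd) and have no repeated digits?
Last∈{1,3,5,7,9,11,13,15}. Last=0: 0. Last nonzero: 8×14×P(14,4) = 2690688. Total = 2690688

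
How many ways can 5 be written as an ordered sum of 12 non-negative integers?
C(5+12-1, 12-1) = C(16, 11) = 4368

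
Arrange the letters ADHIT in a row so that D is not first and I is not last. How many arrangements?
By inclusion-exclusion: 5! - 2×(5-1)! + (5-2)! = 120 - 48 + 6 = 78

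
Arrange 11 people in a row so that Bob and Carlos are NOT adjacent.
Total - adjacent = 11! - (11-1)!×2 = 39916800 - 7257600 = 32659200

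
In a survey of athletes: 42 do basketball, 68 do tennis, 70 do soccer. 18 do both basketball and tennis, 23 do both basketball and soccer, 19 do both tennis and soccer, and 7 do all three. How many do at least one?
|A∪B∪C| = 42+68+70-18-23-19+7 = 127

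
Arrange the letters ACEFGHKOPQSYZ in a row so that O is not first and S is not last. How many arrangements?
By inclusion-exclusion: 13! - 2×(13-1)! + (13-2)! = 6227020800 - 958003200 + 39916800 = 5308934400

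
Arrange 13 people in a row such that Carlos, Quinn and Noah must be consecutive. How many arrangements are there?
Treat the 3 as one block: (13-3+1)! × 3! = 39916800 × 6 = 239500800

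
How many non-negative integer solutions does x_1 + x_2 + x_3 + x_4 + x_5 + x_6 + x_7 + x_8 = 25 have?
C(25+8-1, 8-1) = C(32, 7) = 3365856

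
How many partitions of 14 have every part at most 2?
Let r_j(i) = number of partitions of i into parts ≤ j, for i = 0..14. r_1(i) = 1 for all i; r_j(i) = r_{j-1}(i) + r_j(i-j). Rows j = 2..2: ≤2: 1 1 2 2 3 3 4 4 5 5 6 6 7 7 8. r_2(14) = 8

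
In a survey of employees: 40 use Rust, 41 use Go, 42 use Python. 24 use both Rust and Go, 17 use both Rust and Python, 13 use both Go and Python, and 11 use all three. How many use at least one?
|A∪B∪C| = 40+41+42-24-17-13+11 = 80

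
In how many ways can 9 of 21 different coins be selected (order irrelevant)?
C(21,9) = 21!/(9!×12!) = 293930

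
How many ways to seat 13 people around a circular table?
Circular: fix one position, arrange the rest. (13-1)! = 479001600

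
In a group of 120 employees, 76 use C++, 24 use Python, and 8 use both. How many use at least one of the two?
|A∪B| = |A| + |B| - |A∩B| = 76 + 24 - 8 = 92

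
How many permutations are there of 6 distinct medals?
6! = 720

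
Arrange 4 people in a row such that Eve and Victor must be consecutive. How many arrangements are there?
Treat the 2 as one block: (4-2+1)! × 2! = 6 × 2 = 12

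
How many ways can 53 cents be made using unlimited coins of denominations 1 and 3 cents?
Coefficient of x^53 in 1/(1-x^1) · 1/(1-x^3). Use j coins of 3 for j = 0..⌊53/3⌋ = 17, the rest in 1s: 17 + 1 = 18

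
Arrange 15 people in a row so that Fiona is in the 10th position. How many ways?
Fix one position: (15-1)! = 87178291200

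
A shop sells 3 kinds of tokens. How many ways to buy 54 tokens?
C(54+3-1, 3-1) = C(56, 2) = 1540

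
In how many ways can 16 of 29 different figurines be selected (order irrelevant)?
C(29,16) = 29!/(16!×13!) = 67863915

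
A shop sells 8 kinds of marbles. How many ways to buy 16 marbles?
C(16+8-1, 8-1) = C(23, 7) = 245157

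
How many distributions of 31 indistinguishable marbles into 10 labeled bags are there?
C(31+10-1, 10-1) = C(40, 9) = 273438880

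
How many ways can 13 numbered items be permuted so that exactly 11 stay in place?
Choose the 11 fixed points C(13,11) = 78, derange the rest: !2 = Σ_{j=0}^{2} (-1)^j·2!/j! = 2 - 2 + 1 = 1. Product = 78 × 1 = 78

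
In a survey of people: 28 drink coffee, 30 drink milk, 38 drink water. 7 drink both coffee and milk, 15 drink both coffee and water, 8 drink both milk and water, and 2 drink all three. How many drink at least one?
|A∪B∪C| = 28+30+38-7-15-8+2 = 68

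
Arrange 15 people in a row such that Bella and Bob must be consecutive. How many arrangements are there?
Treat the 2 as one block: (15-2+1)! × 2! = 87178291200 × 2 = 174356582400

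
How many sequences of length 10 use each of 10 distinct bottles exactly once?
10! = 3628800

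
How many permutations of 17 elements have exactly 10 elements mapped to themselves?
Choose the 10 fixed points C(17,10) = 19448, derange the rest: !7 = Σ_{j=0}^{7} (-1)^j·7!/j! = 5040 - 5040 + 2520 - 840 + 210 - 42 + 7 - 1 = 1854. Product = 19448 × 1854 = 36056592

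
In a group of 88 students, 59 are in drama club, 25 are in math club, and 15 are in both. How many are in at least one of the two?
|A∪B| = |A| + |B| - |A∩B| = 59 + 25 - 15 = 69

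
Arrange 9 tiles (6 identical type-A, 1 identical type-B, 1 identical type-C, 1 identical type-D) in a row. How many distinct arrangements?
9! / (6! × 1! × 1! × 1!) = 504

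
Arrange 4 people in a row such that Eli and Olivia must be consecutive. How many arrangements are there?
Treat the 2 as one block: (4-2+1)! × 2! = 6 × 2 = 12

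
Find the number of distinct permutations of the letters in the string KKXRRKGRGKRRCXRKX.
17! / (2! × 3! × 5! × 6! × 1!) = 343062720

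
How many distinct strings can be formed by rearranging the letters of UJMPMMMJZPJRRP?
14! / (1! × 3! × 2! × 1! × 3! × 4!) = 50450400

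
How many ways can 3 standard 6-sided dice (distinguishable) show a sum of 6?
Coefficient of x^6 in (x + x² + ... + x^6)^3. By inclusion-exclusion on dice exceeding 6: Σ_j (-1)^j C(3,j)·C(6-1-6j, 2) = C(3,0)·C(5,2) = 1·10 = 10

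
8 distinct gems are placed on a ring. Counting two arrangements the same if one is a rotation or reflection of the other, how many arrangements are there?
(8-1)!/2 = 5040/2 = 2520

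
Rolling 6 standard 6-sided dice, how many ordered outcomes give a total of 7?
Coefficient of x^7 in (x + x² + ... + x^6)^6. By inclusion-exclusion on dice exceeding 6: Σ_j (-1)^j C(6,j)·C(7-1-6j, 5) = C(6,0)·C(6,5) = 1·6 = 6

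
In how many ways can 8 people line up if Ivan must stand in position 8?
Fix one position: (8-1)! = 5040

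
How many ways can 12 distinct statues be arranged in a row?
12! = 479001600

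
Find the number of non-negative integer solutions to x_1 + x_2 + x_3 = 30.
C(30+3-1, 3-1) = C(32, 2) = 496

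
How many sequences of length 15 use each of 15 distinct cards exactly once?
15! = 1307674368000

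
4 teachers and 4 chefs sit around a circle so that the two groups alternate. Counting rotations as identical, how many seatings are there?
Fix one of the teachers: (4-1)! ways for the remaining teachers, × 4! ways for the chefs = 6 × 24 = 144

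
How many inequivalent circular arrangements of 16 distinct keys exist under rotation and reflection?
(16-1)!/2 = 1307674368000/2 = 653837184000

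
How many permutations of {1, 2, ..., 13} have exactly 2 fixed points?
Choose the 2 fixed points C(13,2) = 78, derange the rest: !11 = Σ_{j=0}^{11} (-1)^j·11!/j! = 39916800 - 39916800 + 19958400 - 6652800 + 1663200 - 332640 + 55440 - 7920 + 990 - 110 + 11 - 1 = 14684570. Product = 78 × 14684570 = 1145396460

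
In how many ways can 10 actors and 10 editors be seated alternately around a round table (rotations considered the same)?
Fix one of the actors: (10-1)! ways for the remaining actors, × 10! ways for the editors = 362880 × 3628800 = 1316818944000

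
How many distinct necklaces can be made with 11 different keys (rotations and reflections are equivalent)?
(11-1)!/2 = 3628800/2 = 1814400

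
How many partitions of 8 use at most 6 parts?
By conjugation, equals partitions of 8 into parts ≤ 6. Let r_j(i) = number of partitions of i into parts ≤ j, for i = 0..8. r_1(i) = 1 for all i; r_j(i) = r_{j-1}(i) + r_j(i-j). Rows j = 2..6: ≤2: 1 1 2 2 3 3 4 4 5; ≤3: 1 1 2 3 4 5 7 8 10; ≤4: 1 1 2 3 5 6 9 11 15; ≤5: 1 1 2 3 5 7 10 13 18; ≤6: 1 1 2 3 5 7 11 14 20. r_6(8) = 20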